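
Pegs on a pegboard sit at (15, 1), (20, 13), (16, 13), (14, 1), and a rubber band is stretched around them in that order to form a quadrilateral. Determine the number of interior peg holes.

27

By the shoelace formula, twice the signed area is |(15·13 − 20·1) + (20·13 − 16·13) + (16·1 − 14·13) + (14·1 − 15·1)| = 60, so the area is 30.
Summing gcd(|Δx|,|Δy|) over the edges gives the boundary count: gcd(5,12) + gcd(4,0) + gcd(2,12) + gcd(1,0) = 1+4+2+1 = 8.
Pick's theorem gives I = A − B/2 + 1 = 30 − 8/2 + 1 = 27.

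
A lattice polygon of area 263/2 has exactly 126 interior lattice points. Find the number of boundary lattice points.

13

Pick's theorem gives A = I + B/2 − 1, so B = 2(A − I + 1) = 2(263/2 − 126 + 1) = 13.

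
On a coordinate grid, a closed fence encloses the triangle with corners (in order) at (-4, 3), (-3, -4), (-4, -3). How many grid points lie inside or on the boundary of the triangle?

Using the shoelace formula, 2A = |[(-4)·(-4) − (-3)·3] + [(-3)·(-3) − (-4)·(-4)] + [(-4)·3 − (-4)·(-3)]| = 6, so the area is 3.
Summing gcd(|Δx|,|Δy|) over the edges gives the boundary count: gcd(1,7) + gcd(1,1) + gcd(0,6) = 1+1+6 = 8.
Pick's theorem gives I = A − B/2 + 1 = 3 − 8/2 + 1 = 0, so the closed region contains I + B = 0 + 8 = 8 lattice points.

8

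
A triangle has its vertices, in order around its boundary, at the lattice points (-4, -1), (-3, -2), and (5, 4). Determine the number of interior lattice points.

6

By the shoelace formula, twice the signed area is |((-4)·(-2) − (-3)·(-1)) + ((-3)·4 − 5·(-2)) + (5·(-1) − (-4)·4)| = 14, so the area is 7.
Summing gcd(|Δx|,|Δy|) over the edges gives the boundary count: gcd(1,1) + gcd(8,6) + gcd(9,5) = 1+2+1 = 4.
By Pick's theorem A = I + B/2 − 1, so I = 7 − 4/2 + 1 = 6.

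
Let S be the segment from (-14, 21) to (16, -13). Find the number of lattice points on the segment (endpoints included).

3

The number of lattice points on a segment between lattice points is gcd(|Δx|,|Δy|) + 1 = gcd(30,34) + 1 = 2 + 1 = 3.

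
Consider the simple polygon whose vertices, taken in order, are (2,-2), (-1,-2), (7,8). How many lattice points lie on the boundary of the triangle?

The number of boundary lattice points is Σ gcd(|Δx|,|Δy|) = gcd(3,0) + gcd(8,10) + gcd(5,10) = 3+2+5 = 10.

10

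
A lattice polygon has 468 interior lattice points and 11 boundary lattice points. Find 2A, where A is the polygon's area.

945

Pick's theorem states A = I + B/2 − 1, so A = 468 + 11/2 − 1 = 945/2.
Hence 2A = 945.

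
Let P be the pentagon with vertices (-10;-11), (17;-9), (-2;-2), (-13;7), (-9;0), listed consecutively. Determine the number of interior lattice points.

Using the shoelace formula, 2A = |[(-10)·(-9) − 17·(-11)] + [17·(-2) − (-2)·(-9)] + [(-2)·7 − (-13)·(-2)] + [(-13)·0 − (-9)·7] + [(-9)·(-11) − (-10)·0]| = 347, so the area is 347/2.
The number of boundary lattice points is Σ gcd(|Δx|,|Δy|) = gcd(27,2) + gcd(19,7) + gcd(11,9) + gcd(4,7) + gcd(1,11) = 1+1+1+1+1 = 5.
Pick's theorem gives I = A − B/2 + 1 = 347/2 − 5/2 + 1 = 172.

172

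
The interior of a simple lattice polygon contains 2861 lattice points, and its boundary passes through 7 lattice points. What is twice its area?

5727

By Pick's theorem, A = I + B/2 − 1 = 2861 + 7/2 − 1 = 5727/2.
Hence 2A = 5727.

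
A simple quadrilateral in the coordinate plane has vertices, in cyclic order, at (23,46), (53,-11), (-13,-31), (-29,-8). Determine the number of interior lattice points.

Using the shoelace formula, 2A = |(23·(-11) − 53·46) + (53·(-31) − (-13)·(-11)) + ((-13)·(-8) − (-29)·(-31)) + ((-29)·46 − 23·(-8))| = 6422, so the area is 3211.
The number of boundary lattice points is Σ gcd(|Δx|,|Δy|) = gcd(30,57) + gcd(66,20) + gcd(16,23) + gcd(52,54) = 3+2+1+2 = 8.
Pick's theorem gives I = A − B/2 + 1 = 3211 − 8/2 + 1 = 3208.

3208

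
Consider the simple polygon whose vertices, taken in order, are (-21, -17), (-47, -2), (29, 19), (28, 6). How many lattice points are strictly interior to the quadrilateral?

By the shoelace formula, twice the signed area is |[(-21)·(-2) − (-47)·(-17)] + [(-47)·19 − 29·(-2)] + [29·6 − 28·19] + [28·(-17) − (-21)·6]| = 2300, so the area is 1150.
Along each edge there are gcd(|Δx|,|Δy|)+1 lattice points, so counting each shared vertex once the boundary has gcd(26,15) + gcd(76,21) + gcd(1,13) + gcd(49,23) = 1+1+1+1 = 4.
By Pick's theorem A = I + B/2 − 1, so I = 1150 − 4/2 + 1 = 1149.

1149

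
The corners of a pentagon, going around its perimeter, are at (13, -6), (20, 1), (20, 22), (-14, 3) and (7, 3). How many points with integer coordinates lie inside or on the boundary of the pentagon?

416

Using the shoelace formula, 2A = |[13·1 − 20·(-6)] + [20·22 − 20·1] + [20·3 − (-14)·22] + [(-14)·3 − 7·3] + [7·(-6) − 13·3]| = 777, so the area is 777/2.
Summing gcd(|Δx|,|Δy|) over the edges gives the boundary count: gcd(7,7) + gcd(0,21) + gcd(34,19) + gcd(21,0) + gcd(6,9) = 7+21+1+21+3 = 53.
Pick's theorem gives I = A − B/2 + 1 = 777/2 − 53/2 + 1 = 363, so the closed region contains I + B = 363 + 53 = 416 lattice points.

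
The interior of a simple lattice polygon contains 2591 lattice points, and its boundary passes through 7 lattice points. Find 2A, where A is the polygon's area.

5187

By Pick's theorem, A = I + B/2 − 1 = 2591 + 7/2 − 1 = 5187/2.
Hence 2A = 5187.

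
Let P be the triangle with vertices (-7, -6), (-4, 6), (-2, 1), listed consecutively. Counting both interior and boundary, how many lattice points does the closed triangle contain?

23

By the shoelace formula, twice the signed area is |((-7)·6 − (-4)·(-6)) + ((-4)·1 − (-2)·6) + ((-2)·(-6) − (-7)·1)| = 39, so the area is 19.5.
Along each edge there are gcd(|Δx|,|Δy|)+1 lattice points, so counting each shared vertex once the boundary has gcd(3,12) + gcd(2,5) + gcd(5,7) = 3+1+1 = 5.
Pick's theorem gives I = A − B/2 + 1 = 19.5 − 5/2 + 1 = 18, so the closed region contains I + B = 18 + 5 = 23 lattice points.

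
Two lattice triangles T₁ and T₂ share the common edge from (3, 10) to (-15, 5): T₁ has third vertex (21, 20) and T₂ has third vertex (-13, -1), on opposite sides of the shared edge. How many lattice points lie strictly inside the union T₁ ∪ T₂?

The union is the simple quadrilateral with vertices (3, 10), (21, 20), (-15, 5), (-13, -1) in order.
By the shoelace formula, twice the signed area is |(3·20 − 21·10) + (21·5 − (-15)·20) + ((-15)·(-1) − (-13)·5) + ((-13)·10 − 3·(-1))| = 208, so the area is 104.
Along each edge there are gcd(|Δx|,|Δy|)+1 lattice points, so counting each shared vertex once the boundary has gcd(18,10) + gcd(36,15) + gcd(2,6) + gcd(16,11) = 2+3+2+1 = 8.
By Pick's theorem I = A − B/2 + 1 = 104 − 8/2 + 1 = 101.

101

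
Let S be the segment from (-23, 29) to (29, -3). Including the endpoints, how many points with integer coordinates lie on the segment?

5

The number of lattice points on a segment between lattice points is gcd(|Δx|,|Δy|) + 1 = gcd(52,32) + 1 = 4 + 1 = 5.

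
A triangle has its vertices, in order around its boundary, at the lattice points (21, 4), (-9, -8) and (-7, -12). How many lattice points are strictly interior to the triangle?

67

By the shoelace formula, twice the signed area is |(21·(-8) − (-9)·4) + ((-9)·(-12) − (-7)·(-8)) + ((-7)·4 − 21·(-12))| = 144, so the area is 72.
The number of boundary lattice points is Σ gcd(|Δx|,|Δy|) = gcd(30,12) + gcd(2,4) + gcd(28,16) = 6+2+4 = 12.
Pick's theorem gives I = A − B/2 + 1 = 72 − 12/2 + 1 = 67.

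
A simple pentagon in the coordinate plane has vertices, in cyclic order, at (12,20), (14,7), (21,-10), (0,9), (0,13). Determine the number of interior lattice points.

By the shoelace formula, twice the signed area is |(12·7 − 14·20) + (14·(-10) − 21·7) + (21·9 − 0·(-10)) + (0·13 − 0·9) + (0·20 − 12·13)| = 450, so the area is 225.
The number of boundary lattice points is Σ gcd(|Δx|,|Δy|) = gcd(2,13) + gcd(7,17) + gcd(21,19) + gcd(0,4) + gcd(12,7) = 1+1+1+4+1 = 8.
By Pick's theorem A = I + B/2 − 1, so I = 225 − 8/2 + 1 = 222.

222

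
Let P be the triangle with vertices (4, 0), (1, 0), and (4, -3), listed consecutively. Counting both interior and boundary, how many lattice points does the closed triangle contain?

The shoelace formula gives twice the area as |[4·0 − 1·0] + [1·(-3) − 4·0] + [4·0 − 4·(-3)]| = 9, so the area is 4.5.
Along each edge there are gcd(|Δx|,|Δy|)+1 lattice points, so counting each shared vertex once the boundary has gcd(3,0) + gcd(3,3) + gcd(0,3) = 3+3+3 = 9.
Pick's theorem gives I = A − B/2 + 1 = 4.5 − 9/2 + 1 = 1, so the closed region contains I + B = 1 + 9 = 10 lattice points.

10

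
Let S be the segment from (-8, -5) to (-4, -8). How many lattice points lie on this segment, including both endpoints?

The number of lattice points on a segment between lattice points is gcd(|Δx|,|Δy|) + 1 = gcd(4,3) + 1 = 1 + 1 = 2.

2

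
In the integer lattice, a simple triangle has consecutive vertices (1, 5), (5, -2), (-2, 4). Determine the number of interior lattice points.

12

By the shoelace formula, twice the signed area is |(1·(-2) − 5·5) + (5·4 − (-2)·(-2)) + ((-2)·5 − 1·4)| = 25, so the area is 25/2.
Summing gcd(|Δx|,|Δy|) over the edges gives the boundary count: gcd(4,7) + gcd(7,6) + gcd(3,1) = 1+1+1 = 3.
Pick's theorem gives I = A − B/2 + 1 = 25/2 − 3/2 + 1 = 12.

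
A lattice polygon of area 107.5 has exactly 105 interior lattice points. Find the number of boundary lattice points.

Pick's theorem gives A = I + B/2 − 1, so B = 2(A − I + 1) = 2(107.5 − 105 + 1) = 7.

7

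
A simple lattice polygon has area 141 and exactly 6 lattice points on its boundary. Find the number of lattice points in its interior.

From Pick's theorem, I = A − B/2 + 1 = 141 − 6/2 + 1 = 139.

139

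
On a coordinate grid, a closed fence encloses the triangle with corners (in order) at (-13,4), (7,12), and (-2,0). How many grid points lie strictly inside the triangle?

The shoelace formula gives twice the area as |[(-13)·12 − 7·4] + [7·0 − (-2)·12] + [(-2)·4 − (-13)·0]| = 168, so the area is 84.
The number of boundary lattice points is Σ gcd(|Δx|,|Δy|) = gcd(20,8) + gcd(9,12) + gcd(11,4) = 4+3+1 = 8.
Pick's theorem gives I = A − B/2 + 1 = 84 − 8/2 + 1 = 81.

81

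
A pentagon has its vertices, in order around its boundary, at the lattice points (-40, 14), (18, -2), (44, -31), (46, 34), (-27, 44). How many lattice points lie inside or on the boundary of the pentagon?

By the shoelace formula, twice the signed area is |[(-40)·(-2) − 18·14] + [18·(-31) − 44·(-2)] + [44·34 − 46·(-31)] + [46·44 − (-27)·34] + [(-27)·14 − (-40)·44]| = 6604, so the area is 3302.
Summing gcd(|Δx|,|Δy|) over the edges gives the boundary count: gcd(58,16) + gcd(26,29) + gcd(2,65) + gcd(73,10) + gcd(13,30) = 2+1+1+1+1 = 6.
Pick's theorem gives I = A − B/2 + 1 = 3302 − 6/2 + 1 = 3300, so the closed region contains I + B = 3300 + 6 = 3306 lattice points.

3306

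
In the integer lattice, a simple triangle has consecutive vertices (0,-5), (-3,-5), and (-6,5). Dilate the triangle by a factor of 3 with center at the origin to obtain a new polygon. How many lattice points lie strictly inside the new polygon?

The shoelace formula gives twice the area as |(0·(-5) − (-3)·(-5)) + ((-3)·5 − (-6)·(-5)) + ((-6)·(-5) − 0·5)| = 30, so the area is 15.
Summing gcd(|Δx|,|Δy|) over the edges gives the boundary count: gcd(3,0) + gcd(3,10) + gcd(6,10) = 3+1+2 = 6.
Scaling by 3 multiplies the area by 3² = 9 (so the new area is 135) and multiplies the boundary lattice-point count by 3, giving 18.
By Pick's theorem, the interior count of the dilated polygon is 135 − 18/2 + 1 = 127.

127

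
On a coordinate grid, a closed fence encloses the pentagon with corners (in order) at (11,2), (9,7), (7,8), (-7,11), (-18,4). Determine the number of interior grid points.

151

Using the shoelace formula, 2A = |(11·7 − 9·2) + (9·8 − 7·7) + (7·11 − (-7)·8) + ((-7)·4 − (-18)·11) + ((-18)·2 − 11·4)| = 305, so the area is 152.5.
Summing gcd(|Δx|,|Δy|) over the edges gives the boundary count: gcd(2,5) + gcd(2,1) + gcd(14,3) + gcd(11,7) + gcd(29,2) = 1+1+1+1+1 = 5.
By Pick's theorem A = I + B/2 − 1, so I = 152.5 − 5/2 + 1 = 151.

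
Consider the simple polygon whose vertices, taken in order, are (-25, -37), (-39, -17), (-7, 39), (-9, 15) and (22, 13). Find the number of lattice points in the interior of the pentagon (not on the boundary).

The shoelace formula gives twice the area as |[(-25)·(-17) − (-39)·(-37)] + [(-39)·39 − (-7)·(-17)] + [(-7)·15 − (-9)·39] + [(-9)·13 − 22·15] + [22·(-37) − (-25)·13]| = 3348, so the area is 1674.
Along each edge there are gcd(|Δx|,|Δy|)+1 lattice points, so counting each shared vertex once the boundary has gcd(14,20) + gcd(32,56) + gcd(2,24) + gcd(31,2) + gcd(47,50) = 2+8+2+1+1 = 14.
Pick's theorem gives I = A − B/2 + 1 = 1674 − 14/2 + 1 = 1668.

1668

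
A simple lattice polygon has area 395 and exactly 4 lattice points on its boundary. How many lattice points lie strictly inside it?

394

Pick's theorem A = I + B/2 − 1 rearranges to I = A − B/2 + 1 = 395 − 4/2 + 1 = 394.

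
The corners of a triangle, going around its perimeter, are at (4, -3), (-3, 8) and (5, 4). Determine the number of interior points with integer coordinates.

By the shoelace formula, twice the signed area is |[4·8 − (-3)·(-3)] + [(-3)·4 − 5·8] + [5·(-3) − 4·4]| = 60, so the area is 30.
Along each edge there are gcd(|Δx|,|Δy|)+1 lattice points, so counting each shared vertex once the boundary has gcd(7,11) + gcd(8,4) + gcd(1,7) = 1+4+1 = 6.
Pick's theorem gives I = A − B/2 + 1 = 30 − 6/2 + 1 = 28.

28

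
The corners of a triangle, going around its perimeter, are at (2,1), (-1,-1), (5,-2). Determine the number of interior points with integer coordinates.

The shoelace formula gives twice the area as |[2·(-1) − (-1)·1] + [(-1)·(-2) − 5·(-1)] + [5·1 − 2·(-2)]| = 15, so the area is 7.5.
Summing gcd(|Δx|,|Δy|) over the edges gives the boundary count: gcd(3,2) + gcd(6,1) + gcd(3,3) = 1+1+3 = 5.
By Pick's theorem A = I + B/2 − 1, so I = 7.5 − 5/2 + 1 = 6.

6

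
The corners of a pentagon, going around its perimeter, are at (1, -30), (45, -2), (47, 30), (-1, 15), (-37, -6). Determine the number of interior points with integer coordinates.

2596

By the shoelace formula, twice the signed area is |(1·(-2) − 45·(-30)) + (45·30 − 47·(-2)) + (47·15 − (-1)·30) + ((-1)·(-6) − (-37)·15) + ((-37)·(-30) − 1·(-6))| = 5204, so the area is 2602.
Summing gcd(|Δx|,|Δy|) over the edges gives the boundary count: gcd(44,28) + gcd(2,32) + gcd(48,15) + gcd(36,21) + gcd(38,24) = 4+2+3+3+2 = 14.
Pick's theorem gives I = A − B/2 + 1 = 2602 − 14/2 + 1 = 2596.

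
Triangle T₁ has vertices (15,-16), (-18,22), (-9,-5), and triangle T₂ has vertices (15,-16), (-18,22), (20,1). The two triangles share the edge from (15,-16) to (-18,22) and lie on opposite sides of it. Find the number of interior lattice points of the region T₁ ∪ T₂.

645

The union is the simple quadrilateral with vertices (15,-16), (-9,-5), (-18,22), (20,1) in order.
The shoelace formula gives twice the area as |[15·(-5) − (-9)·(-16)] + [(-9)·22 − (-18)·(-5)] + [(-18)·1 − 20·22] + [20·(-16) − 15·1]| = 1300, so the area is 650.
Along each edge there are gcd(|Δx|,|Δy|)+1 lattice points, so counting each shared vertex once the boundary has gcd(24,11) + gcd(9,27) + gcd(38,21) + gcd(5,17) = 1+9+1+1 = 12.
By Pick's theorem I = A − B/2 + 1 = 650 − 12/2 + 1 = 645.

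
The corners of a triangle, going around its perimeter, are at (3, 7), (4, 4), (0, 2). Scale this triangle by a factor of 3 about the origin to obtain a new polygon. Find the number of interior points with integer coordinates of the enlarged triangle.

By the shoelace formula, twice the signed area is |(3·4 − 4·7) + (4·2 − 0·4) + (0·7 − 3·2)| = 14, so the area is 7.
The number of boundary lattice points is Σ gcd(|Δx|,|Δy|) = gcd(1,3) + gcd(4,2) + gcd(3,5) = 1+2+1 = 4.
Scaling by 3 multiplies the area by 3² = 9 (so the new area is 63) and multiplies the boundary lattice-point count by 3, giving 12.
By Pick's theorem, the interior count of the dilated polygon is 63 − 12/2 + 1 = 58.

58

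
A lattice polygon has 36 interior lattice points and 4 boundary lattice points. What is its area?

37

By Pick's theorem, A = I + B/2 − 1 = 36 + 4/2 − 1 = 37.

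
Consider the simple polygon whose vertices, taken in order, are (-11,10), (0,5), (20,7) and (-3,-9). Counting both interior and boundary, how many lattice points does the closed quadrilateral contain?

225

Using the shoelace formula, 2A = |((-11)·5 − 0·10) + (0·7 − 20·5) + (20·(-9) − (-3)·7) + ((-3)·10 − (-11)·(-9))| = 443, so the area is 221.5.
Along each edge there are gcd(|Δx|,|Δy|)+1 lattice points, so counting each shared vertex once the boundary has gcd(11,5) + gcd(20,2) + gcd(23,16) + gcd(8,19) = 1+2+1+1 = 5.
Pick's theorem gives I = A − B/2 + 1 = 221.5 − 5/2 + 1 = 220, so the closed region contains I + B = 220 + 5 = 225 lattice points.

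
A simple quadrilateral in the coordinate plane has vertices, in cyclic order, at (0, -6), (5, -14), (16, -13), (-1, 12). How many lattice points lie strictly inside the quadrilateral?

Using the shoelace formula, 2A = |[0·(-14) − 5·(-6)] + [5·(-13) − 16·(-14)] + [16·12 − (-1)·(-13)] + [(-1)·(-6) − 0·12]| = 374, so the area is 187.
Along each edge there are gcd(|Δx|,|Δy|)+1 lattice points, so counting each shared vertex once the boundary has gcd(5,8) + gcd(11,1) + gcd(17,25) + gcd(1,18) = 1+1+1+1 = 4.
By Pick's theorem A = I + B/2 − 1, so I = 187 − 4/2 + 1 = 186.

186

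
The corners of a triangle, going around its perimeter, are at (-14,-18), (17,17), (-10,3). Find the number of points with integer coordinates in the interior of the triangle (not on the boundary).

255

By the shoelace formula, twice the signed area is |((-14)·17 − 17·(-18)) + (17·3 − (-10)·17) + ((-10)·(-18) − (-14)·3)| = 511, so the area is 255.5.
The number of boundary lattice points is Σ gcd(|Δx|,|Δy|) = gcd(31,35) + gcd(27,14) + gcd(4,21) = 1+1+1 = 3.
By Pick's theorem A = I + B/2 − 1, so I = 255.5 − 3/2 + 1 = 255.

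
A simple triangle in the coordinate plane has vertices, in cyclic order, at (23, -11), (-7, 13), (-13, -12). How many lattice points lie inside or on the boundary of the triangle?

452

Using the shoelace formula, 2A = |(23·13 − (-7)·(-11)) + ((-7)·(-12) − (-13)·13) + ((-13)·(-11) − 23·(-12))| = 894, so the area is 447.
Along each edge there are gcd(|Δx|,|Δy|)+1 lattice points, so counting each shared vertex once the boundary has gcd(30,24) + gcd(6,25) + gcd(36,1) = 6+1+1 = 8.
Pick's theorem gives I = A − B/2 + 1 = 447 − 8/2 + 1 = 444, so the closed region contains I + B = 444 + 8 = 452 lattice points.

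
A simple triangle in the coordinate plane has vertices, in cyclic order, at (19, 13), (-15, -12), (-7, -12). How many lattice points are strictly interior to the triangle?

The shoelace formula gives twice the area as |[19·(-12) − (-15)·13] + [(-15)·(-12) − (-7)·(-12)] + [(-7)·13 − 19·(-12)]| = 200, so the area is 100.
Along each edge there are gcd(|Δx|,|Δy|)+1 lattice points, so counting each shared vertex once the boundary has gcd(34,25) + gcd(8,0) + gcd(26,25) = 1+8+1 = 10.
Pick's theorem gives I = A − B/2 + 1 = 100 − 10/2 + 1 = 96.

96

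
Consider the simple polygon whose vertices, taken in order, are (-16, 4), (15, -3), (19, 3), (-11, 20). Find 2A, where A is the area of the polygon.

779

Using the shoelace formula, 2A = |((-16)·(-3) − 15·4) + (15·3 − 19·(-3)) + (19·20 − (-11)·3) + ((-11)·4 − (-16)·20)| = 779, so the area is 779/2.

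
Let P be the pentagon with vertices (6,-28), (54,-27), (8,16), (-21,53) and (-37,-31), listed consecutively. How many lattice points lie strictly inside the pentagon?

By the shoelace formula, twice the signed area is |(6·(-27) − 54·(-28)) + (54·16 − 8·(-27)) + (8·53 − (-21)·16) + ((-21)·(-31) − (-37)·53) + ((-37)·(-28) − 6·(-31))| = 7024, so the area is 3512.
The number of boundary lattice points is Σ gcd(|Δx|,|Δy|) = gcd(48,1) + gcd(46,43) + gcd(29,37) + gcd(16,84) + gcd(43,3) = 1+1+1+4+1 = 8.
By Pick's theorem A = I + B/2 − 1, so I = 3512 − 8/2 + 1 = 3509.

3509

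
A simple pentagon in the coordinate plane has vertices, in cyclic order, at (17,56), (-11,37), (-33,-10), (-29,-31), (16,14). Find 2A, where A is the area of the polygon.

4057

By the shoelace formula, twice the signed area is |[17·37 − (-11)·56] + [(-11)·(-10) − (-33)·37] + [(-33)·(-31) − (-29)·(-10)] + [(-29)·14 − 16·(-31)] + [16·56 − 17·14]| = 4057, so the area is 4057/2.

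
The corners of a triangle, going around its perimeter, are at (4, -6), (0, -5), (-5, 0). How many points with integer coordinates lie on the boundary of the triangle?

9

The number of boundary lattice points is Σ gcd(|Δx|,|Δy|) = gcd(4,1) + gcd(5,5) + gcd(9,6) = 1+5+3 = 9.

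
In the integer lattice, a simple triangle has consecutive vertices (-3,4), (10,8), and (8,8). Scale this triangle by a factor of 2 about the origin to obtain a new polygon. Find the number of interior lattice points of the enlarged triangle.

13

The shoelace formula gives twice the area as |[(-3)·8 − 10·4] + [10·8 − 8·8] + [8·4 − (-3)·8]| = 8, so the area is 4.
Summing gcd(|Δx|,|Δy|) over the edges gives the boundary count: gcd(13,4) + gcd(2,0) + gcd(11,4) = 1+2+1 = 4.
Scaling by 2 multiplies the area by 2² = 4 (so the new area is 16) and multiplies the boundary lattice-point count by 2, giving 8.
By Pick's theorem, the interior count of the dilated polygon is 16 − 8/2 + 1 = 13.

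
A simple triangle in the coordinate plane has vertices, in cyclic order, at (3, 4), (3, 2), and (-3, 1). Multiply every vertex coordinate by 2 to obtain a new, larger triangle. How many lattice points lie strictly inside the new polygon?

Using the shoelace formula, 2A = |[3·2 − 3·4] + [3·1 − (-3)·2] + [(-3)·4 − 3·1]| = 12, so the area is 6.
Along each edge there are gcd(|Δx|,|Δy|)+1 lattice points, so counting each shared vertex once the boundary has gcd(0,2) + gcd(6,1) + gcd(6,3) = 2+1+3 = 6.
Scaling by 2 multiplies the area by 2² = 4 (so the new area is 24) and multiplies the boundary lattice-point count by 2, giving 12.
By Pick's theorem, the interior count of the dilated polygon is 24 − 12/2 + 1 = 19.

19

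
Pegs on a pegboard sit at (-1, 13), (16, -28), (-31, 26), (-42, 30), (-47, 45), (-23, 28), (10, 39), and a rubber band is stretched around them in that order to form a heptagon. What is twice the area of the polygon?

2239

The shoelace formula gives twice the area as |[(-1)·(-28) − 16·13] + [16·26 − (-31)·(-28)] + [(-31)·30 − (-42)·26] + [(-42)·45 − (-47)·30] + [(-47)·28 − (-23)·45] + [(-23)·39 − 10·28] + [10·13 − (-1)·39]| = 2239, so the area is 1119.5.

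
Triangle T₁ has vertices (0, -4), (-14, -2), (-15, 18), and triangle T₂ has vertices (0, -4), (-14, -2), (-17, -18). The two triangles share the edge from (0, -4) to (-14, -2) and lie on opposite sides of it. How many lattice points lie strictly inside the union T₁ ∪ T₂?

The union is the simple quadrilateral with vertices (0, -4), (-15, 18), (-14, -2), (-17, -18) in order.
Using the shoelace formula, 2A = |(0·18 − (-15)·(-4)) + ((-15)·(-2) − (-14)·18) + ((-14)·(-18) − (-17)·(-2)) + ((-17)·(-4) − 0·(-18))| = 508, so the area is 254.
Summing gcd(|Δx|,|Δy|) over the edges gives the boundary count: gcd(15,22) + gcd(1,20) + gcd(3,16) + gcd(17,14) = 1+1+1+1 = 4.
By Pick's theorem I = A − B/2 + 1 = 254 − 4/2 + 1 = 253.

253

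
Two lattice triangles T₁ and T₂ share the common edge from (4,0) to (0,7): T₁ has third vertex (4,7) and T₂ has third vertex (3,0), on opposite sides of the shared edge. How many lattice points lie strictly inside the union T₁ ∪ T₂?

12

The union is the simple quadrilateral with vertices (4,0), (4,7), (0,7), (3,0) in order.
By the shoelace formula, twice the signed area is |[4·7 − 4·0] + [4·7 − 0·7] + [0·0 − 3·7] + [3·0 − 4·0]| = 35, so the area is 17.5.
Summing gcd(|Δx|,|Δy|) over the edges gives the boundary count: gcd(0,7) + gcd(4,0) + gcd(3,7) + gcd(1,0) = 7+4+1+1 = 13.
By Pick's theorem I = A − B/2 + 1 = 17.5 − 13/2 + 1 = 12.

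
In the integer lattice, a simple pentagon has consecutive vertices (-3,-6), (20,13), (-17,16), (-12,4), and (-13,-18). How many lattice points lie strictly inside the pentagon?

By the shoelace formula, twice the signed area is |[(-3)·13 − 20·(-6)] + [20·16 − (-17)·13] + [(-17)·4 − (-12)·16] + [(-12)·(-18) − (-13)·4] + [(-13)·(-6) − (-3)·(-18)]| = 1038, so the area is 519.
Summing gcd(|Δx|,|Δy|) over the edges gives the boundary count: gcd(23,19) + gcd(37,3) + gcd(5,12) + gcd(1,22) + gcd(10,12) = 1+1+1+1+2 = 6.
Pick's theorem gives I = A − B/2 + 1 = 519 − 6/2 + 1 = 517.

517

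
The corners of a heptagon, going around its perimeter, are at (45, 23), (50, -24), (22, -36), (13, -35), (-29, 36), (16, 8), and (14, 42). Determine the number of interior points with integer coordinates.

The shoelace formula gives twice the area as |[45·(-24) − 50·23] + [50·(-36) − 22·(-24)] + [22·(-35) − 13·(-36)] + [13·36 − (-29)·(-35)] + [(-29)·8 − 16·36] + [16·42 − 14·8] + [14·23 − 45·42]| = 6167, so the area is 6167/2.
The number of boundary lattice points is Σ gcd(|Δx|,|Δy|) = gcd(5,47) + gcd(28,12) + gcd(9,1) + gcd(42,71) + gcd(45,28) + gcd(2,34) + gcd(31,19) = 1+4+1+1+1+2+1 = 11.
Pick's theorem gives I = A − B/2 + 1 = 6167/2 − 11/2 + 1 = 3079.

3079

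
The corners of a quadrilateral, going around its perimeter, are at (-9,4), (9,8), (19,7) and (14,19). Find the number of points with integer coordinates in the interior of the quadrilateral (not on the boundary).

Using the shoelace formula, 2A = |((-9)·8 − 9·4) + (9·7 − 19·8) + (19·19 − 14·7) + (14·4 − (-9)·19)| = 293, so the area is 293/2.
Along each edge there are gcd(|Δx|,|Δy|)+1 lattice points, so counting each shared vertex once the boundary has gcd(18,4) + gcd(10,1) + gcd(5,12) + gcd(23,15) = 2+1+1+1 = 5.
By Pick's theorem A = I + B/2 − 1, so I = 293/2 − 5/2 + 1 = 145.

145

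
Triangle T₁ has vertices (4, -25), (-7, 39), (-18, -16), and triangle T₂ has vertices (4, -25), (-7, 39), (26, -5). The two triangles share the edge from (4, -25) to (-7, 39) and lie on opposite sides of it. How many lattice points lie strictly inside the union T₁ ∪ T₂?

1457

The union is the simple quadrilateral with vertices (4, -25), (-18, -16), (-7, 39), (26, -5) in order.
The shoelace formula gives twice the area as |[4·(-16) − (-18)·(-25)] + [(-18)·39 − (-7)·(-16)] + [(-7)·(-5) − 26·39] + [26·(-25) − 4·(-5)]| = 2937, so the area is 2937/2.
Summing gcd(|Δx|,|Δy|) over the edges gives the boundary count: gcd(22,9) + gcd(11,55) + gcd(33,44) + gcd(22,20) = 1+11+11+2 = 25.
By Pick's theorem I = A − B/2 + 1 = 2937/2 − 25/2 + 1 = 1457.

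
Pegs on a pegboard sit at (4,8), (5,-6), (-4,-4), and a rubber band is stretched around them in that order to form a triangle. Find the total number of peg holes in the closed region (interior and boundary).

By the shoelace formula, twice the signed area is |(4·(-6) − 5·8) + (5·(-4) − (-4)·(-6)) + ((-4)·8 − 4·(-4))| = 124, so the area is 62.
The number of boundary lattice points is Σ gcd(|Δx|,|Δy|) = gcd(1,14) + gcd(9,2) + gcd(8,12) = 1+1+4 = 6.
Pick's theorem gives I = A − B/2 + 1 = 62 − 6/2 + 1 = 60, so the closed region contains I + B = 60 + 6 = 66 lattice points.

66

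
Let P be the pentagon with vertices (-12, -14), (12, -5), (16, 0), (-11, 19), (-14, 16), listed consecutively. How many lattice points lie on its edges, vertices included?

The number of boundary lattice points is Σ gcd(|Δx|,|Δy|) = gcd(24,9) + gcd(4,5) + gcd(27,19) + gcd(3,3) + gcd(2,30) = 3+1+1+3+2 = 10.

10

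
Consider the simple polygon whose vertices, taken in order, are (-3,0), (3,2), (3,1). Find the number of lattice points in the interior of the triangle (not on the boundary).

The shoelace formula gives twice the area as |[(-3)·2 − 3·0] + [3·1 − 3·2] + [3·0 − (-3)·1]| = 6, so the area is 3.
Summing gcd(|Δx|,|Δy|) over the edges gives the boundary count: gcd(6,2) + gcd(0,1) + gcd(6,1) = 2+1+1 = 4.
Pick's theorem gives I = A − B/2 + 1 = 3 − 4/2 + 1 = 2.

2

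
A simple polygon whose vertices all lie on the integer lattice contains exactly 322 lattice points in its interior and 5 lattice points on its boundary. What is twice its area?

647

By Pick's theorem, A = I + B/2 − 1 = 322 + 5/2 − 1 = 647/2.
Hence 2A = 647.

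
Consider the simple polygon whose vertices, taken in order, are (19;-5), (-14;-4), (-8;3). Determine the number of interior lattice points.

The shoelace formula gives twice the area as |(19·(-4) − (-14)·(-5)) + ((-14)·3 − (-8)·(-4)) + ((-8)·(-5) − 19·3)| = 237, so the area is 118.5.
Summing gcd(|Δx|,|Δy|) over the edges gives the boundary count: gcd(33,1) + gcd(6,7) + gcd(27,8) = 1+1+1 = 3.
Pick's theorem gives I = A − B/2 + 1 = 118.5 − 3/2 + 1 = 118.

118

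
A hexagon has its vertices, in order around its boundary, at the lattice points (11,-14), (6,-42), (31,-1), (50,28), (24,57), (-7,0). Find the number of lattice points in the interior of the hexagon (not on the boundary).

2253

Using the shoelace formula, 2A = |(11·(-42) − 6·(-14)) + (6·(-1) − 31·(-42)) + (31·28 − 50·(-1)) + (50·57 − 24·28) + (24·0 − (-7)·57) + ((-7)·(-14) − 11·0)| = 4511, so the area is 2255.5.
Along each edge there are gcd(|Δx|,|Δy|)+1 lattice points, so counting each shared vertex once the boundary has gcd(5,28) + gcd(25,41) + gcd(19,29) + gcd(26,29) + gcd(31,57) + gcd(18,14) = 1+1+1+1+1+2 = 7.
Pick's theorem gives I = A − B/2 + 1 = 2255.5 − 7/2 + 1 = 2253.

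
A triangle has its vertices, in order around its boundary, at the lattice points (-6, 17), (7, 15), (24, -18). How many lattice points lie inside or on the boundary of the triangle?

202

Using the shoelace formula, 2A = |[(-6)·15 − 7·17] + [7·(-18) − 24·15] + [24·17 − (-6)·(-18)]| = 395, so the area is 395/2.
Along each edge there are gcd(|Δx|,|Δy|)+1 lattice points, so counting each shared vertex once the boundary has gcd(13,2) + gcd(17,33) + gcd(30,35) = 1+1+5 = 7.
Pick's theorem gives I = A − B/2 + 1 = 395/2 − 7/2 + 1 = 195, so the closed region contains I + B = 195 + 7 = 202 lattice points.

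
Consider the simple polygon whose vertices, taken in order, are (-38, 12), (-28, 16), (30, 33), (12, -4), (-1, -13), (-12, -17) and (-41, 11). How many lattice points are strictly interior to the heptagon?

1694

The shoelace formula gives twice the area as |((-38)·16 − (-28)·12) + ((-28)·33 − 30·16) + (30·(-4) − 12·33) + (12·(-13) − (-1)·(-4)) + ((-1)·(-17) − (-12)·(-13)) + ((-12)·11 − (-41)·(-17)) + ((-41)·12 − (-38)·11)| = 3394, so the area is 1697.
Along each edge there are gcd(|Δx|,|Δy|)+1 lattice points, so counting each shared vertex once the boundary has gcd(10,4) + gcd(58,17) + gcd(18,37) + gcd(13,9) + gcd(11,4) + gcd(29,28) + gcd(3,1) = 2+1+1+1+1+1+1 = 8.
By Pick's theorem A = I + B/2 − 1, so I = 1697 − 8/2 + 1 = 1694.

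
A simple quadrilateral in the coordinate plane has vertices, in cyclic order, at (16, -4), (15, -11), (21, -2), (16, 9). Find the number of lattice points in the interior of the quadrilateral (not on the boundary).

The shoelace formula gives twice the area as |(16·(-11) − 15·(-4)) + (15·(-2) − 21·(-11)) + (21·9 − 16·(-2)) + (16·(-4) − 16·9)| = 98, so the area is 49.
Summing gcd(|Δx|,|Δy|) over the edges gives the boundary count: gcd(1,7) + gcd(6,9) + gcd(5,11) + gcd(0,13) = 1+3+1+13 = 18.
Pick's theorem gives I = A − B/2 + 1 = 49 − 18/2 + 1 = 41.

41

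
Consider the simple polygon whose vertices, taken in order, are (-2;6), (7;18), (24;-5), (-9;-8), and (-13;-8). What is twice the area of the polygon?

By the shoelace formula, twice the signed area is |[(-2)·18 − 7·6] + [7·(-5) − 24·18] + [24·(-8) − (-9)·(-5)] + [(-9)·(-8) − (-13)·(-8)] + [(-13)·6 − (-2)·(-8)]| = 908, so the area is 454.

908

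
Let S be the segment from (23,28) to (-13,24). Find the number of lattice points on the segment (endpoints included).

5

The number of lattice points on a segment between lattice points is gcd(|Δx|,|Δy|) + 1 = gcd(36,4) + 1 = 4 + 1 = 5.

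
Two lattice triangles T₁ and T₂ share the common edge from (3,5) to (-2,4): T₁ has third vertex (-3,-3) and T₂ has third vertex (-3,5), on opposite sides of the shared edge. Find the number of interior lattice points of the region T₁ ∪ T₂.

16

The union is the simple quadrilateral with vertices (3,5), (-3,-3), (-2,4), (-3,5) in order.
By the shoelace formula, twice the signed area is |(3·(-3) − (-3)·5) + ((-3)·4 − (-2)·(-3)) + ((-2)·5 − (-3)·4) + ((-3)·5 − 3·5)| = 40, so the area is 20.
Summing gcd(|Δx|,|Δy|) over the edges gives the boundary count: gcd(6,8) + gcd(1,7) + gcd(1,1) + gcd(6,0) = 2+1+1+6 = 10.
By Pick's theorem I = A − B/2 + 1 = 20 − 10/2 + 1 = 16.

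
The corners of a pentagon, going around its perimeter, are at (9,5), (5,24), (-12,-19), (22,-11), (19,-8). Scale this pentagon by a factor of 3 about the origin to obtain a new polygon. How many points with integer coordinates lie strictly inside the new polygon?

5092

Using the shoelace formula, 2A = |[9·24 − 5·5] + [5·(-19) − (-12)·24] + [(-12)·(-11) − 22·(-19)] + [22·(-8) − 19·(-11)] + [19·5 − 9·(-8)]| = 1134, so the area is 567.
The number of boundary lattice points is Σ gcd(|Δx|,|Δy|) = gcd(4,19) + gcd(17,43) + gcd(34,8) + gcd(3,3) + gcd(10,13) = 1+1+2+3+1 = 8.
Scaling by 3 multiplies the area by 3² = 9 (so the new area is 5103) and multiplies the boundary lattice-point count by 3, giving 24.
By Pick's theorem, the interior count of the dilated polygon is 5103 − 24/2 + 1 = 5092.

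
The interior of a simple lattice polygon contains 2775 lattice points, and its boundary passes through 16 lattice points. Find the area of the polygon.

Pick's theorem states A = I + B/2 − 1, so A = 2775 + 16/2 − 1 = 2782.

2782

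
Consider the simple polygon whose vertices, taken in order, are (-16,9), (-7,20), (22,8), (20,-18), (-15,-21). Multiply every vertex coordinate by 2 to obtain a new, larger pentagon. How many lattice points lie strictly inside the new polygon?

Using the shoelace formula, 2A = |((-16)·20 − (-7)·9) + ((-7)·8 − 22·20) + (22·(-18) − 20·8) + (20·(-21) − (-15)·(-18)) + ((-15)·9 − (-16)·(-21))| = 2470, so the area is 1235.
Along each edge there are gcd(|Δx|,|Δy|)+1 lattice points, so counting each shared vertex once the boundary has gcd(9,11) + gcd(29,12) + gcd(2,26) + gcd(35,3) + gcd(1,30) = 1+1+2+1+1 = 6.
Scaling by 2 multiplies the area by 2² = 4 (so the new area is 4940) and multiplies the boundary lattice-point count by 2, giving 12.
By Pick's theorem, the interior count of the dilated polygon is 4940 − 12/2 + 1 = 4935.

4935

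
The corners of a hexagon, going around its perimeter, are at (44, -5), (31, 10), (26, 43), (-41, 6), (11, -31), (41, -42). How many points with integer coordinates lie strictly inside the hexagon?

By the shoelace formula, twice the signed area is |[44·10 − 31·(-5)] + [31·43 − 26·10] + [26·6 − (-41)·43] + [(-41)·(-31) − 11·6] + [11·(-42) − 41·(-31)] + [41·(-5) − 44·(-42)]| = 7244, so the area is 3622.
Along each edge there are gcd(|Δx|,|Δy|)+1 lattice points, so counting each shared vertex once the boundary has gcd(13,15) + gcd(5,33) + gcd(67,37) + gcd(52,37) + gcd(30,11) + gcd(3,37) = 1+1+1+1+1+1 = 6.
By Pick's theorem A = I + B/2 − 1, so I = 3622 − 6/2 + 1 = 3620.

3620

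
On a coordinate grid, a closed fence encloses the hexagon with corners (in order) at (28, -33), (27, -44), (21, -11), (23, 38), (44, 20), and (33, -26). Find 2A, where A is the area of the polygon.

2040

By the shoelace formula, twice the signed area is |(28·(-44) − 27·(-33)) + (27·(-11) − 21·(-44)) + (21·38 − 23·(-11)) + (23·20 − 44·38) + (44·(-26) − 33·20) + (33·(-33) − 28·(-26))| = 2040, so the area is 1020.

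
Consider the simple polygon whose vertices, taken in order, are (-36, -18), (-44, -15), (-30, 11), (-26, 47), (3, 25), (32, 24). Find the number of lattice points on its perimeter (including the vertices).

Along each edge there are gcd(|Δx|,|Δy|)+1 lattice points, so counting each shared vertex once the boundary has gcd(8,3) + gcd(14,26) + gcd(4,36) + gcd(29,22) + gcd(29,1) + gcd(68,42) = 1+2+4+1+1+2 = 11.

11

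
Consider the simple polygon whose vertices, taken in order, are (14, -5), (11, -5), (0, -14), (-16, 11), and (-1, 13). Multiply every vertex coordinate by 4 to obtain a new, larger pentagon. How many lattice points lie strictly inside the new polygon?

The shoelace formula gives twice the area as |(14·(-5) − 11·(-5)) + (11·(-14) − 0·(-5)) + (0·11 − (-16)·(-14)) + ((-16)·13 − (-1)·11) + ((-1)·(-5) − 14·13)| = 767, so the area is 767/2.
Along each edge there are gcd(|Δx|,|Δy|)+1 lattice points, so counting each shared vertex once the boundary has gcd(3,0) + gcd(11,9) + gcd(16,25) + gcd(15,2) + gcd(15,18) = 3+1+1+1+3 = 9.
Scaling by 4 multiplies the area by 4² = 16 (so the new area is 6136) and multiplies the boundary lattice-point count by 4, giving 36.
By Pick's theorem, the interior count of the dilated polygon is 6136 − 36/2 + 1 = 6119.

6119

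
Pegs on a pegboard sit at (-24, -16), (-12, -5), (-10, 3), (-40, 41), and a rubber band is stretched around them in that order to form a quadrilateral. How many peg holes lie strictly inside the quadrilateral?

The shoelace formula gives twice the area as |((-24)·(-5) − (-12)·(-16)) + ((-12)·3 − (-10)·(-5)) + ((-10)·41 − (-40)·3) + ((-40)·(-16) − (-24)·41)| = 1176, so the area is 588.
Along each edge there are gcd(|Δx|,|Δy|)+1 lattice points, so counting each shared vertex once the boundary has gcd(12,11) + gcd(2,8) + gcd(30,38) + gcd(16,57) = 1+2+2+1 = 6.
By Pick's theorem A = I + B/2 − 1, so I = 588 − 6/2 + 1 = 586.

586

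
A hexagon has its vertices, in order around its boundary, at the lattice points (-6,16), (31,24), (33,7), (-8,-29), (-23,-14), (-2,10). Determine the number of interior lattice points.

1440

By the shoelace formula, twice the signed area is |((-6)·24 − 31·16) + (31·7 − 33·24) + (33·(-29) − (-8)·7) + ((-8)·(-14) − (-23)·(-29)) + ((-23)·10 − (-2)·(-14)) + ((-2)·16 − (-6)·10)| = 2901, so the area is 1450.5.
Along each edge there are gcd(|Δx|,|Δy|)+1 lattice points, so counting each shared vertex once the boundary has gcd(37,8) + gcd(2,17) + gcd(41,36) + gcd(15,15) + gcd(21,24) + gcd(4,6) = 1+1+1+15+3+2 = 23.
Pick's theorem gives I = A − B/2 + 1 = 1450.5 − 23/2 + 1 = 1440.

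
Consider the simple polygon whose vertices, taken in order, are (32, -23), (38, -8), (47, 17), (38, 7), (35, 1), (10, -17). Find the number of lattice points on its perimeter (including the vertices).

11

The number of boundary lattice points is Σ gcd(|Δx|,|Δy|) = gcd(6,15) + gcd(9,25) + gcd(9,10) + gcd(3,6) + gcd(25,18) + gcd(22,6) = 3+1+1+3+1+2 = 11.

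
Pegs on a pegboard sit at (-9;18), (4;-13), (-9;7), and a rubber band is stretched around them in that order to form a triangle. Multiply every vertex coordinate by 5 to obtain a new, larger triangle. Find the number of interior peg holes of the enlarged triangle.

Using the shoelace formula, 2A = |[(-9)·(-13) − 4·18] + [4·7 − (-9)·(-13)] + [(-9)·18 − (-9)·7]| = 143, so the area is 71.5.
The number of boundary lattice points is Σ gcd(|Δx|,|Δy|) = gcd(13,31) + gcd(13,20) + gcd(0,11) = 1+1+11 = 13.
Scaling by 5 multiplies the area by 5² = 25 (so the new area is 3575/2) and multiplies the boundary lattice-point count by 5, giving 65.
By Pick's theorem, the interior count of the dilated polygon is 3575/2 − 65/2 + 1 = 1756.

1756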